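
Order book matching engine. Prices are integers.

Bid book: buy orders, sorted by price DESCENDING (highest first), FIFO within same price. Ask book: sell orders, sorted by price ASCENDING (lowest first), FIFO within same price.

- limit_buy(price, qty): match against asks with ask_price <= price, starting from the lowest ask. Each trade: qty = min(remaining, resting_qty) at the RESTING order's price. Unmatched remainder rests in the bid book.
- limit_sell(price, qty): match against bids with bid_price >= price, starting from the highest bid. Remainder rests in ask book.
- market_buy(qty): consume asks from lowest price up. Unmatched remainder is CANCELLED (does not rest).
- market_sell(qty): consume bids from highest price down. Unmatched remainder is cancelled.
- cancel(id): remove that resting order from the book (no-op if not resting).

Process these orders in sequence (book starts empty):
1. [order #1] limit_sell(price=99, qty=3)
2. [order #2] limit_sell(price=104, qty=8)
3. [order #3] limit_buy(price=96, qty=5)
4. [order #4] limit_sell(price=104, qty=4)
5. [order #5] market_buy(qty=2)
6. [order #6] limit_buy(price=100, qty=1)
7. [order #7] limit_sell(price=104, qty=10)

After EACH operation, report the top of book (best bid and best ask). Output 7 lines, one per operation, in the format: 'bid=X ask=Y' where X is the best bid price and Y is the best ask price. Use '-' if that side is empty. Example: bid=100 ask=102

Answer: bid=- ask=99
bid=- ask=99
bid=96 ask=99
bid=96 ask=99
bid=96 ask=99
bid=96 ask=104
bid=96 ask=104

Derivation:
After op 1 [order #1] limit_sell(price=99, qty=3): fills=none; bids=[-] asks=[#1:3@99]
After op 2 [order #2] limit_sell(price=104, qty=8): fills=none; bids=[-] asks=[#1:3@99 #2:8@104]
After op 3 [order #3] limit_buy(price=96, qty=5): fills=none; bids=[#3:5@96] asks=[#1:3@99 #2:8@104]
After op 4 [order #4] limit_sell(price=104, qty=4): fills=none; bids=[#3:5@96] asks=[#1:3@99 #2:8@104 #4:4@104]
After op 5 [order #5] market_buy(qty=2): fills=#5x#1:2@99; bids=[#3:5@96] asks=[#1:1@99 #2:8@104 #4:4@104]
After op 6 [order #6] limit_buy(price=100, qty=1): fills=#6x#1:1@99; bids=[#3:5@96] asks=[#2:8@104 #4:4@104]
After op 7 [order #7] limit_sell(price=104, qty=10): fills=none; bids=[#3:5@96] asks=[#2:8@104 #4:4@104 #7:10@104]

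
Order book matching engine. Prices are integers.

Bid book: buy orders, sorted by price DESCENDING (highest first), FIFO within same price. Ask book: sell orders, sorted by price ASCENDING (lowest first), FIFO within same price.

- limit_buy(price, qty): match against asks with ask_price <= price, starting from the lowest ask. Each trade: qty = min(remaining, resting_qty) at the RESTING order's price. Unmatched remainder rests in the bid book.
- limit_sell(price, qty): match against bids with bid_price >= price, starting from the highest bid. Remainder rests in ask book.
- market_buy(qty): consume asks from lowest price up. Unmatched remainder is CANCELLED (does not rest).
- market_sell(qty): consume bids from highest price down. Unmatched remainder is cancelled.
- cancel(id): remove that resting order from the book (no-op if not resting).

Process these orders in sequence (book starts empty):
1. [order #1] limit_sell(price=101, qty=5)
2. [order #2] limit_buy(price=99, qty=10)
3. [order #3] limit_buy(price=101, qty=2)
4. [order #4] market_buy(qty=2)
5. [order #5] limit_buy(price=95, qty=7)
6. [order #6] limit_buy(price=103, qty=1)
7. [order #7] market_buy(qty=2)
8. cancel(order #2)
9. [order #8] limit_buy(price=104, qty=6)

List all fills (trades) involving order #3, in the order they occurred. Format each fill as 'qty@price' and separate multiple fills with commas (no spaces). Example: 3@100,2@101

Answer: 2@101

Derivation:
After op 1 [order #1] limit_sell(price=101, qty=5): fills=none; bids=[-] asks=[#1:5@101]
After op 2 [order #2] limit_buy(price=99, qty=10): fills=none; bids=[#2:10@99] asks=[#1:5@101]
After op 3 [order #3] limit_buy(price=101, qty=2): fills=#3x#1:2@101; bids=[#2:10@99] asks=[#1:3@101]
After op 4 [order #4] market_buy(qty=2): fills=#4x#1:2@101; bids=[#2:10@99] asks=[#1:1@101]
After op 5 [order #5] limit_buy(price=95, qty=7): fills=none; bids=[#2:10@99 #5:7@95] asks=[#1:1@101]
After op 6 [order #6] limit_buy(price=103, qty=1): fills=#6x#1:1@101; bids=[#2:10@99 #5:7@95] asks=[-]
After op 7 [order #7] market_buy(qty=2): fills=none; bids=[#2:10@99 #5:7@95] asks=[-]
After op 8 cancel(order #2): fills=none; bids=[#5:7@95] asks=[-]
After op 9 [order #8] limit_buy(price=104, qty=6): fills=none; bids=[#8:6@104 #5:7@95] asks=[-]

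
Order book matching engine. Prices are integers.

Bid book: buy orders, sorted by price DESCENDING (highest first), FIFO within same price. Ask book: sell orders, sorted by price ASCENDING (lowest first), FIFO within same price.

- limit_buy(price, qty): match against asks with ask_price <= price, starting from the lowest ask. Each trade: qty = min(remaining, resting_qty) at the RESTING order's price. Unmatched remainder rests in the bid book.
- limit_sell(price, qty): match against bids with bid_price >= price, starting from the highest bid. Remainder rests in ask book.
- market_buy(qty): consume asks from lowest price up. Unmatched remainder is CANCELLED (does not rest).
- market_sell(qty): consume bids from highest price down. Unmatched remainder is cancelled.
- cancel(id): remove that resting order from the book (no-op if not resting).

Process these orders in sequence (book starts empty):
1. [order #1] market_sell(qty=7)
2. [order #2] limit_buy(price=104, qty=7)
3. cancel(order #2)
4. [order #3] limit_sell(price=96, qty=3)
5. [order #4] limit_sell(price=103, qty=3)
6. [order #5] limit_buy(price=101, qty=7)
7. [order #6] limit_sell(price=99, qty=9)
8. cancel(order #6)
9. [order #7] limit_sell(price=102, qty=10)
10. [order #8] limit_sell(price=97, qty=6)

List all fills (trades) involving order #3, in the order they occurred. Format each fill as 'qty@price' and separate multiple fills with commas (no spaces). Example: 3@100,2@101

Answer: 3@96

Derivation:
After op 1 [order #1] market_sell(qty=7): fills=none; bids=[-] asks=[-]
After op 2 [order #2] limit_buy(price=104, qty=7): fills=none; bids=[#2:7@104] asks=[-]
After op 3 cancel(order #2): fills=none; bids=[-] asks=[-]
After op 4 [order #3] limit_sell(price=96, qty=3): fills=none; bids=[-] asks=[#3:3@96]
After op 5 [order #4] limit_sell(price=103, qty=3): fills=none; bids=[-] asks=[#3:3@96 #4:3@103]
After op 6 [order #5] limit_buy(price=101, qty=7): fills=#5x#3:3@96; bids=[#5:4@101] asks=[#4:3@103]
After op 7 [order #6] limit_sell(price=99, qty=9): fills=#5x#6:4@101; bids=[-] asks=[#6:5@99 #4:3@103]
After op 8 cancel(order #6): fills=none; bids=[-] asks=[#4:3@103]
After op 9 [order #7] limit_sell(price=102, qty=10): fills=none; bids=[-] asks=[#7:10@102 #4:3@103]
After op 10 [order #8] limit_sell(price=97, qty=6): fills=none; bids=[-] asks=[#8:6@97 #7:10@102 #4:3@103]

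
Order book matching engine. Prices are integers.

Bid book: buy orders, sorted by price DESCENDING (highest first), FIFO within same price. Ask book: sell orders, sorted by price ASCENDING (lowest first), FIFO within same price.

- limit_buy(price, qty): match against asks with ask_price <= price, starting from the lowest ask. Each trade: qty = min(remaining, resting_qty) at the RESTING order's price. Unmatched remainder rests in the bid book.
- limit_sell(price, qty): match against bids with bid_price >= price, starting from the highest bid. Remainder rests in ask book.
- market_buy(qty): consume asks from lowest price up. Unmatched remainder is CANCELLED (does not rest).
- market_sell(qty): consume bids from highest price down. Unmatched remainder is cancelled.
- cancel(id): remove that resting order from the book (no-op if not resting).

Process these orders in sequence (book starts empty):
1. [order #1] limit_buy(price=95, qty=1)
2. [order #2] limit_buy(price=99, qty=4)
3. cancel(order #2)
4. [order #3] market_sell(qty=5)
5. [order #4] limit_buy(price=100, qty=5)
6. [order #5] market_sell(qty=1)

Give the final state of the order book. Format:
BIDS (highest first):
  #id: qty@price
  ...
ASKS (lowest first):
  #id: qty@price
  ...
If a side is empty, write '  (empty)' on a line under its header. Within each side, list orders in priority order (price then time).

Answer: BIDS (highest first):
  #4: 4@100
ASKS (lowest first):
  (empty)

Derivation:
After op 1 [order #1] limit_buy(price=95, qty=1): fills=none; bids=[#1:1@95] asks=[-]
After op 2 [order #2] limit_buy(price=99, qty=4): fills=none; bids=[#2:4@99 #1:1@95] asks=[-]
After op 3 cancel(order #2): fills=none; bids=[#1:1@95] asks=[-]
After op 4 [order #3] market_sell(qty=5): fills=#1x#3:1@95; bids=[-] asks=[-]
After op 5 [order #4] limit_buy(price=100, qty=5): fills=none; bids=[#4:5@100] asks=[-]
After op 6 [order #5] market_sell(qty=1): fills=#4x#5:1@100; bids=[#4:4@100] asks=[-]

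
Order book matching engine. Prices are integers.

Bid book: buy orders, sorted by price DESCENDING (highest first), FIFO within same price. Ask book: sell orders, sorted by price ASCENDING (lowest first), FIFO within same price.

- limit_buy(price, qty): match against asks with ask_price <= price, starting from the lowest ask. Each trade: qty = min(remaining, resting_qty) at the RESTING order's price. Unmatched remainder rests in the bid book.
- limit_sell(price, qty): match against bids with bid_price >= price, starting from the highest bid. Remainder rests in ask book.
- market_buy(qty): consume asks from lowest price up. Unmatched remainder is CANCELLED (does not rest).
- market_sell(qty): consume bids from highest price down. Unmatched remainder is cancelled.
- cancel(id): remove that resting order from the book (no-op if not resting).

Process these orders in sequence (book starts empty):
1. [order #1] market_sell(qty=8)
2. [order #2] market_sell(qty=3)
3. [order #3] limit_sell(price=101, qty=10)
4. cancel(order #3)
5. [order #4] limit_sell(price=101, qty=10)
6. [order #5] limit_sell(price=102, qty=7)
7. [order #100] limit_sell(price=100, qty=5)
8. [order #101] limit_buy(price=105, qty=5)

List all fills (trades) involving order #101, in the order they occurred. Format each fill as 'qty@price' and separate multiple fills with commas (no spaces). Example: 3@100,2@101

Answer: 5@100

Derivation:
After op 1 [order #1] market_sell(qty=8): fills=none; bids=[-] asks=[-]
After op 2 [order #2] market_sell(qty=3): fills=none; bids=[-] asks=[-]
After op 3 [order #3] limit_sell(price=101, qty=10): fills=none; bids=[-] asks=[#3:10@101]
After op 4 cancel(order #3): fills=none; bids=[-] asks=[-]
After op 5 [order #4] limit_sell(price=101, qty=10): fills=none; bids=[-] asks=[#4:10@101]
After op 6 [order #5] limit_sell(price=102, qty=7): fills=none; bids=[-] asks=[#4:10@101 #5:7@102]
After op 7 [order #100] limit_sell(price=100, qty=5): fills=none; bids=[-] asks=[#100:5@100 #4:10@101 #5:7@102]
After op 8 [order #101] limit_buy(price=105, qty=5): fills=#101x#100:5@100; bids=[-] asks=[#4:10@101 #5:7@102]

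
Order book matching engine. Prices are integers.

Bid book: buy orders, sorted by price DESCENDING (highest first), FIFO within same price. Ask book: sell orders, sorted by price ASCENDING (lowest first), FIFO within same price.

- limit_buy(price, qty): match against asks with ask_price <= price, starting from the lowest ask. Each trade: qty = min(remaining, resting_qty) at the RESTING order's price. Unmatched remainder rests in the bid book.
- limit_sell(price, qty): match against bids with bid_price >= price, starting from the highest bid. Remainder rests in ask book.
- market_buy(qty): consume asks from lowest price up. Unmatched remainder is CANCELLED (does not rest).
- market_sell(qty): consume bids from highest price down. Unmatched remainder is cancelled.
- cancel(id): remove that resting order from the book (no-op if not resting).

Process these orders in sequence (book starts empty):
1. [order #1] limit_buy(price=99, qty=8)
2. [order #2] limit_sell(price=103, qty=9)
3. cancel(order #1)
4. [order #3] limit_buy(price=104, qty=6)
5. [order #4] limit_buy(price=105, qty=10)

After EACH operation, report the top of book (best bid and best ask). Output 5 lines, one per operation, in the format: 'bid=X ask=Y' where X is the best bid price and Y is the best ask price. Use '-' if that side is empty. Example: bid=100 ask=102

After op 1 [order #1] limit_buy(price=99, qty=8): fills=none; bids=[#1:8@99] asks=[-]
After op 2 [order #2] limit_sell(price=103, qty=9): fills=none; bids=[#1:8@99] asks=[#2:9@103]
After op 3 cancel(order #1): fills=none; bids=[-] asks=[#2:9@103]
After op 4 [order #3] limit_buy(price=104, qty=6): fills=#3x#2:6@103; bids=[-] asks=[#2:3@103]
After op 5 [order #4] limit_buy(price=105, qty=10): fills=#4x#2:3@103; bids=[#4:7@105] asks=[-]

Answer: bid=99 ask=-
bid=99 ask=103
bid=- ask=103
bid=- ask=103
bid=105 ask=-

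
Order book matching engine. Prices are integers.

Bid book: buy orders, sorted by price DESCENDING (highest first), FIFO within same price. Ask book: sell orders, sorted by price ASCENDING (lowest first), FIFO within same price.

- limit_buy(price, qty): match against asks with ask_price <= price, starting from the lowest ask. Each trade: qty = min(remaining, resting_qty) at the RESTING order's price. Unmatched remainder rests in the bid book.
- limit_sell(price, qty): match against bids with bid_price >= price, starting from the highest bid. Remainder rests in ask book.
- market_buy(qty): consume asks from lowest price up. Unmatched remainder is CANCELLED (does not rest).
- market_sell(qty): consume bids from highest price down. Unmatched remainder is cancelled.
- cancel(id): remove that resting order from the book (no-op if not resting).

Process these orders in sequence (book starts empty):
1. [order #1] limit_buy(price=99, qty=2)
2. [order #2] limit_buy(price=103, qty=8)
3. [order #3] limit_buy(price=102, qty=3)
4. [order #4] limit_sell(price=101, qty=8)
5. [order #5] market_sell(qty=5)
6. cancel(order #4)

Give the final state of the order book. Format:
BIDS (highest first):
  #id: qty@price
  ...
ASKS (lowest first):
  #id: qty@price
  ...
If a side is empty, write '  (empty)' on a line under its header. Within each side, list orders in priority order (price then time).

Answer: BIDS (highest first):
  (empty)
ASKS (lowest first):
  (empty)

Derivation:
After op 1 [order #1] limit_buy(price=99, qty=2): fills=none; bids=[#1:2@99] asks=[-]
After op 2 [order #2] limit_buy(price=103, qty=8): fills=none; bids=[#2:8@103 #1:2@99] asks=[-]
After op 3 [order #3] limit_buy(price=102, qty=3): fills=none; bids=[#2:8@103 #3:3@102 #1:2@99] asks=[-]
After op 4 [order #4] limit_sell(price=101, qty=8): fills=#2x#4:8@103; bids=[#3:3@102 #1:2@99] asks=[-]
After op 5 [order #5] market_sell(qty=5): fills=#3x#5:3@102 #1x#5:2@99; bids=[-] asks=[-]
After op 6 cancel(order #4): fills=none; bids=[-] asks=[-]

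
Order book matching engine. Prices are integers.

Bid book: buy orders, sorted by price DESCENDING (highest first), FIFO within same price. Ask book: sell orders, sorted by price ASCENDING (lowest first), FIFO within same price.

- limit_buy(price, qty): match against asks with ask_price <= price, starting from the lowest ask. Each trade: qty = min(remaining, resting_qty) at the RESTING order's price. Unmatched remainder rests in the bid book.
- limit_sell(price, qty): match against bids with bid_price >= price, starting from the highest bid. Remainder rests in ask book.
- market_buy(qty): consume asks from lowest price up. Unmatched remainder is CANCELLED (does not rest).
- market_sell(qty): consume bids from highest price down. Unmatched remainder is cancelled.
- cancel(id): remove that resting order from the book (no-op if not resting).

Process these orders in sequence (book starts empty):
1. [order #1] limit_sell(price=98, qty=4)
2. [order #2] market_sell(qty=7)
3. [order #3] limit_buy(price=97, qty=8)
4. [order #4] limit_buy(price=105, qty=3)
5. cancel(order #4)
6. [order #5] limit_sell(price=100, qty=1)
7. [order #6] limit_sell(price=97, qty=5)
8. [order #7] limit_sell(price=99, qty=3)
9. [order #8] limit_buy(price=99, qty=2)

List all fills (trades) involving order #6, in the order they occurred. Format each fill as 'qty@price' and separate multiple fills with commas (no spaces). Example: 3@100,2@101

After op 1 [order #1] limit_sell(price=98, qty=4): fills=none; bids=[-] asks=[#1:4@98]
After op 2 [order #2] market_sell(qty=7): fills=none; bids=[-] asks=[#1:4@98]
After op 3 [order #3] limit_buy(price=97, qty=8): fills=none; bids=[#3:8@97] asks=[#1:4@98]
After op 4 [order #4] limit_buy(price=105, qty=3): fills=#4x#1:3@98; bids=[#3:8@97] asks=[#1:1@98]
After op 5 cancel(order #4): fills=none; bids=[#3:8@97] asks=[#1:1@98]
After op 6 [order #5] limit_sell(price=100, qty=1): fills=none; bids=[#3:8@97] asks=[#1:1@98 #5:1@100]
After op 7 [order #6] limit_sell(price=97, qty=5): fills=#3x#6:5@97; bids=[#3:3@97] asks=[#1:1@98 #5:1@100]
After op 8 [order #7] limit_sell(price=99, qty=3): fills=none; bids=[#3:3@97] asks=[#1:1@98 #7:3@99 #5:1@100]
After op 9 [order #8] limit_buy(price=99, qty=2): fills=#8x#1:1@98 #8x#7:1@99; bids=[#3:3@97] asks=[#7:2@99 #5:1@100]

Answer: 5@97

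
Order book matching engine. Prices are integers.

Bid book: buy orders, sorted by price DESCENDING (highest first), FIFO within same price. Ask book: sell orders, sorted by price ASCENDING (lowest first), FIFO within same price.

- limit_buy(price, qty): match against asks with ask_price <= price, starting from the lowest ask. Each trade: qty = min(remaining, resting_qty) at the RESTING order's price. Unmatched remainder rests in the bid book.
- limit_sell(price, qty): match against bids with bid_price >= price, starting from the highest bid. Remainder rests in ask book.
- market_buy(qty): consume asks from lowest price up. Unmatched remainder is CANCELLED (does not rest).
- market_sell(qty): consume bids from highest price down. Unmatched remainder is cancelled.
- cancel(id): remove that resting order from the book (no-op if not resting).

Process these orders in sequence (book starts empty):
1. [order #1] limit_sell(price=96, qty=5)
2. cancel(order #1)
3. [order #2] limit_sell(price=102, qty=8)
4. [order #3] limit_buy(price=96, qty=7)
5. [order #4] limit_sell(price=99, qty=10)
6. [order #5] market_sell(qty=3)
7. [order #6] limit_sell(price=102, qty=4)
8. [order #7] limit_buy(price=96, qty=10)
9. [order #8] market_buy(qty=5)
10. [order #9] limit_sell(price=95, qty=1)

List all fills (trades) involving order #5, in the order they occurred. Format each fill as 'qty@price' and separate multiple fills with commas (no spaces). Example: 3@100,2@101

Answer: 3@96

Derivation:
After op 1 [order #1] limit_sell(price=96, qty=5): fills=none; bids=[-] asks=[#1:5@96]
After op 2 cancel(order #1): fills=none; bids=[-] asks=[-]
After op 3 [order #2] limit_sell(price=102, qty=8): fills=none; bids=[-] asks=[#2:8@102]
After op 4 [order #3] limit_buy(price=96, qty=7): fills=none; bids=[#3:7@96] asks=[#2:8@102]
After op 5 [order #4] limit_sell(price=99, qty=10): fills=none; bids=[#3:7@96] asks=[#4:10@99 #2:8@102]
After op 6 [order #5] market_sell(qty=3): fills=#3x#5:3@96; bids=[#3:4@96] asks=[#4:10@99 #2:8@102]
After op 7 [order #6] limit_sell(price=102, qty=4): fills=none; bids=[#3:4@96] asks=[#4:10@99 #2:8@102 #6:4@102]
After op 8 [order #7] limit_buy(price=96, qty=10): fills=none; bids=[#3:4@96 #7:10@96] asks=[#4:10@99 #2:8@102 #6:4@102]
After op 9 [order #8] market_buy(qty=5): fills=#8x#4:5@99; bids=[#3:4@96 #7:10@96] asks=[#4:5@99 #2:8@102 #6:4@102]
After op 10 [order #9] limit_sell(price=95, qty=1): fills=#3x#9:1@96; bids=[#3:3@96 #7:10@96] asks=[#4:5@99 #2:8@102 #6:4@102]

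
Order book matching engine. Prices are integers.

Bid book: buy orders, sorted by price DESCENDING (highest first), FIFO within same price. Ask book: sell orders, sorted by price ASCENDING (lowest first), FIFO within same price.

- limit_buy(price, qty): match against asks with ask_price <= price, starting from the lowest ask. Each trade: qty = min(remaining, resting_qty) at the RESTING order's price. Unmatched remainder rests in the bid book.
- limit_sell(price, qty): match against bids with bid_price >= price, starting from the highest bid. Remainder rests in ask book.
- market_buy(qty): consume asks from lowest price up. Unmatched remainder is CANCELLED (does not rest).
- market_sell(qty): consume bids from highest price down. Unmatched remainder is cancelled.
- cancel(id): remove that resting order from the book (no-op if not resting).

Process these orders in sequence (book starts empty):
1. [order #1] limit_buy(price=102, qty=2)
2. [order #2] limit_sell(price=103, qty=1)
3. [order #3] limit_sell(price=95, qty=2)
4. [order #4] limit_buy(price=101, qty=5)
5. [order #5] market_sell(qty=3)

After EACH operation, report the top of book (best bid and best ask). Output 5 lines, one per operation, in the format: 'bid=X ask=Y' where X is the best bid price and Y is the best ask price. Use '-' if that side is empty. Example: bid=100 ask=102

Answer: bid=102 ask=-
bid=102 ask=103
bid=- ask=103
bid=101 ask=103
bid=101 ask=103

Derivation:
After op 1 [order #1] limit_buy(price=102, qty=2): fills=none; bids=[#1:2@102] asks=[-]
After op 2 [order #2] limit_sell(price=103, qty=1): fills=none; bids=[#1:2@102] asks=[#2:1@103]
After op 3 [order #3] limit_sell(price=95, qty=2): fills=#1x#3:2@102; bids=[-] asks=[#2:1@103]
After op 4 [order #4] limit_buy(price=101, qty=5): fills=none; bids=[#4:5@101] asks=[#2:1@103]
After op 5 [order #5] market_sell(qty=3): fills=#4x#5:3@101; bids=[#4:2@101] asks=[#2:1@103]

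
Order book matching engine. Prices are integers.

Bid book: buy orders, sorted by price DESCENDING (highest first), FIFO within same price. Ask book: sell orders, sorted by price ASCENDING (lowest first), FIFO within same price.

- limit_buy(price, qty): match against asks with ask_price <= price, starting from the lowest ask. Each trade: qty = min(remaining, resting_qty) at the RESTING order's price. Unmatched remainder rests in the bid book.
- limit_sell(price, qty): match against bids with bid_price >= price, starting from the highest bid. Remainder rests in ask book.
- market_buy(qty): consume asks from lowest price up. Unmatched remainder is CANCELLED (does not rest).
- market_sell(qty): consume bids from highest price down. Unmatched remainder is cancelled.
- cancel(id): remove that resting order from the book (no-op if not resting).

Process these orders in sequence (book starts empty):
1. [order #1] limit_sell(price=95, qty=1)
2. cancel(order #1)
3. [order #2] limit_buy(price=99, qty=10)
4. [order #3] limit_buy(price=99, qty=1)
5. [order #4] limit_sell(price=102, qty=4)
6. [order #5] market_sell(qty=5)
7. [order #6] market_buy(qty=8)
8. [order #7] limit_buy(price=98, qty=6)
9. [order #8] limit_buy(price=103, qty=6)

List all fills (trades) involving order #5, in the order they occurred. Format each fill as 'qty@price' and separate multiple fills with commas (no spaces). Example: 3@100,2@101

Answer: 5@99

Derivation:
After op 1 [order #1] limit_sell(price=95, qty=1): fills=none; bids=[-] asks=[#1:1@95]
After op 2 cancel(order #1): fills=none; bids=[-] asks=[-]
After op 3 [order #2] limit_buy(price=99, qty=10): fills=none; bids=[#2:10@99] asks=[-]
After op 4 [order #3] limit_buy(price=99, qty=1): fills=none; bids=[#2:10@99 #3:1@99] asks=[-]
After op 5 [order #4] limit_sell(price=102, qty=4): fills=none; bids=[#2:10@99 #3:1@99] asks=[#4:4@102]
After op 6 [order #5] market_sell(qty=5): fills=#2x#5:5@99; bids=[#2:5@99 #3:1@99] asks=[#4:4@102]
After op 7 [order #6] market_buy(qty=8): fills=#6x#4:4@102; bids=[#2:5@99 #3:1@99] asks=[-]
After op 8 [order #7] limit_buy(price=98, qty=6): fills=none; bids=[#2:5@99 #3:1@99 #7:6@98] asks=[-]
After op 9 [order #8] limit_buy(price=103, qty=6): fills=none; bids=[#8:6@103 #2:5@99 #3:1@99 #7:6@98] asks=[-]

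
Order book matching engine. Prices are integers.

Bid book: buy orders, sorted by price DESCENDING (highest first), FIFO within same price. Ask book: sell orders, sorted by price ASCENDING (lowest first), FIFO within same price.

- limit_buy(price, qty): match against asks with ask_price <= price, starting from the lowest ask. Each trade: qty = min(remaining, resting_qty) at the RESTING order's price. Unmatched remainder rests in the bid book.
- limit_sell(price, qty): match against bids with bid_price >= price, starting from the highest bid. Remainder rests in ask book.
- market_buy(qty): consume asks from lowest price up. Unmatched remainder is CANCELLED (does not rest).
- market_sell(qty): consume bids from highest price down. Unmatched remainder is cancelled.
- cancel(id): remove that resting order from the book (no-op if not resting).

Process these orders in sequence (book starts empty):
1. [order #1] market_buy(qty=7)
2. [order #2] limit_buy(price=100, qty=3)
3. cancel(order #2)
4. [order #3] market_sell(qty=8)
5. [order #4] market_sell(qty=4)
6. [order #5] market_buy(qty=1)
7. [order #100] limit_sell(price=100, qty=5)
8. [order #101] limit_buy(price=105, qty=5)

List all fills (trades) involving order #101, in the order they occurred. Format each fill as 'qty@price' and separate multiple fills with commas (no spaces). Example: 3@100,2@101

After op 1 [order #1] market_buy(qty=7): fills=none; bids=[-] asks=[-]
After op 2 [order #2] limit_buy(price=100, qty=3): fills=none; bids=[#2:3@100] asks=[-]
After op 3 cancel(order #2): fills=none; bids=[-] asks=[-]
After op 4 [order #3] market_sell(qty=8): fills=none; bids=[-] asks=[-]
After op 5 [order #4] market_sell(qty=4): fills=none; bids=[-] asks=[-]
After op 6 [order #5] market_buy(qty=1): fills=none; bids=[-] asks=[-]
After op 7 [order #100] limit_sell(price=100, qty=5): fills=none; bids=[-] asks=[#100:5@100]
After op 8 [order #101] limit_buy(price=105, qty=5): fills=#101x#100:5@100; bids=[-] asks=[-]

Answer: 5@100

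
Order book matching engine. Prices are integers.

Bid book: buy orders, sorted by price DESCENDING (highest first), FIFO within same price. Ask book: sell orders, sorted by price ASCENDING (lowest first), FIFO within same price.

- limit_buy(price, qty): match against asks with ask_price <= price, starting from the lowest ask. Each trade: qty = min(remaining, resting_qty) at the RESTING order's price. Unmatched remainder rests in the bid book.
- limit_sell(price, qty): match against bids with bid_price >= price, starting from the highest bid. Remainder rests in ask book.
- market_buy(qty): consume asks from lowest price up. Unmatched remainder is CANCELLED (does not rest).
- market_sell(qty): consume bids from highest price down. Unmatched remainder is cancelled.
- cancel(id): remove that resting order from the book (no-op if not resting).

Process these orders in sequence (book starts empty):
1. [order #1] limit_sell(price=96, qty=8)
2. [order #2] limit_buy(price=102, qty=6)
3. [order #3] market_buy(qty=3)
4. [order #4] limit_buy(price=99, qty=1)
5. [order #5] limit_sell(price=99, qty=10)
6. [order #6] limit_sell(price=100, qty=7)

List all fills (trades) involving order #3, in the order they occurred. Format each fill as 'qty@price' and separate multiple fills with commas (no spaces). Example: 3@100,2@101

Answer: 2@96

Derivation:
After op 1 [order #1] limit_sell(price=96, qty=8): fills=none; bids=[-] asks=[#1:8@96]
After op 2 [order #2] limit_buy(price=102, qty=6): fills=#2x#1:6@96; bids=[-] asks=[#1:2@96]
After op 3 [order #3] market_buy(qty=3): fills=#3x#1:2@96; bids=[-] asks=[-]
After op 4 [order #4] limit_buy(price=99, qty=1): fills=none; bids=[#4:1@99] asks=[-]
After op 5 [order #5] limit_sell(price=99, qty=10): fills=#4x#5:1@99; bids=[-] asks=[#5:9@99]
After op 6 [order #6] limit_sell(price=100, qty=7): fills=none; bids=[-] asks=[#5:9@99 #6:7@100]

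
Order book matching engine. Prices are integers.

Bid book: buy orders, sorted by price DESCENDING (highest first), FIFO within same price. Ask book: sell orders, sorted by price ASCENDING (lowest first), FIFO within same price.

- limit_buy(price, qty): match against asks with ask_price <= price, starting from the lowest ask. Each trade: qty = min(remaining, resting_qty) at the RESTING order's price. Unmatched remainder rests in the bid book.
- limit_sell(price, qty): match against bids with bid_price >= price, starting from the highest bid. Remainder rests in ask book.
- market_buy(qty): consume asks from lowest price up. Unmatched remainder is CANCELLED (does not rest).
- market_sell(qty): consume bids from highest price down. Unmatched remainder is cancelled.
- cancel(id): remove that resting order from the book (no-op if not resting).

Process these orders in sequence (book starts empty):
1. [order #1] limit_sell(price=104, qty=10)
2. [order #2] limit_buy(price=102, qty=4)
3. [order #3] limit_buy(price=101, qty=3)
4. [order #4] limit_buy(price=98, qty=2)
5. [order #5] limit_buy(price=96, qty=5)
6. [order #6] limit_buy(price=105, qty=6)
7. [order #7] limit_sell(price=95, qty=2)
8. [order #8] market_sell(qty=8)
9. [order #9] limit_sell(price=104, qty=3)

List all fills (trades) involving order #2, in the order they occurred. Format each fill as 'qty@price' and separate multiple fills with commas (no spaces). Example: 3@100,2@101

Answer: 2@102,2@102

Derivation:
After op 1 [order #1] limit_sell(price=104, qty=10): fills=none; bids=[-] asks=[#1:10@104]
After op 2 [order #2] limit_buy(price=102, qty=4): fills=none; bids=[#2:4@102] asks=[#1:10@104]
After op 3 [order #3] limit_buy(price=101, qty=3): fills=none; bids=[#2:4@102 #3:3@101] asks=[#1:10@104]
After op 4 [order #4] limit_buy(price=98, qty=2): fills=none; bids=[#2:4@102 #3:3@101 #4:2@98] asks=[#1:10@104]
After op 5 [order #5] limit_buy(price=96, qty=5): fills=none; bids=[#2:4@102 #3:3@101 #4:2@98 #5:5@96] asks=[#1:10@104]
After op 6 [order #6] limit_buy(price=105, qty=6): fills=#6x#1:6@104; bids=[#2:4@102 #3:3@101 #4:2@98 #5:5@96] asks=[#1:4@104]
After op 7 [order #7] limit_sell(price=95, qty=2): fills=#2x#7:2@102; bids=[#2:2@102 #3:3@101 #4:2@98 #5:5@96] asks=[#1:4@104]
After op 8 [order #8] market_sell(qty=8): fills=#2x#8:2@102 #3x#8:3@101 #4x#8:2@98 #5x#8:1@96; bids=[#5:4@96] asks=[#1:4@104]
After op 9 [order #9] limit_sell(price=104, qty=3): fills=none; bids=[#5:4@96] asks=[#1:4@104 #9:3@104]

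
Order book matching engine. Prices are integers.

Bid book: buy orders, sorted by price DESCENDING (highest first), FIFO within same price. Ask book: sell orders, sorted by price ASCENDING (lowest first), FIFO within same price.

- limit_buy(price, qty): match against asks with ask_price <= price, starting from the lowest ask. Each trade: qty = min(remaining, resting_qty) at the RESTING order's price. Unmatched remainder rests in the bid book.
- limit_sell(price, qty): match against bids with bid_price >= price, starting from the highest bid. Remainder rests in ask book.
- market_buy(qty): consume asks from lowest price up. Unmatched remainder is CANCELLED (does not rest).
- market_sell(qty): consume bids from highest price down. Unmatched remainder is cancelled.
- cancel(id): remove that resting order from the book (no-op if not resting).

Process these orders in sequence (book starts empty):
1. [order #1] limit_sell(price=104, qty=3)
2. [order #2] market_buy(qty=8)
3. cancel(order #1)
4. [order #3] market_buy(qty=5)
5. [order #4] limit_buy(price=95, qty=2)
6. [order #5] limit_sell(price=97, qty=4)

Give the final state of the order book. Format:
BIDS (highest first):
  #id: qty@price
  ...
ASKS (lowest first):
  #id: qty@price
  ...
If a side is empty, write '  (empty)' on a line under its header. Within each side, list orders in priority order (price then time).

Answer: BIDS (highest first):
  #4: 2@95
ASKS (lowest first):
  #5: 4@97

Derivation:
After op 1 [order #1] limit_sell(price=104, qty=3): fills=none; bids=[-] asks=[#1:3@104]
After op 2 [order #2] market_buy(qty=8): fills=#2x#1:3@104; bids=[-] asks=[-]
After op 3 cancel(order #1): fills=none; bids=[-] asks=[-]
After op 4 [order #3] market_buy(qty=5): fills=none; bids=[-] asks=[-]
After op 5 [order #4] limit_buy(price=95, qty=2): fills=none; bids=[#4:2@95] asks=[-]
After op 6 [order #5] limit_sell(price=97, qty=4): fills=none; bids=[#4:2@95] asks=[#5:4@97]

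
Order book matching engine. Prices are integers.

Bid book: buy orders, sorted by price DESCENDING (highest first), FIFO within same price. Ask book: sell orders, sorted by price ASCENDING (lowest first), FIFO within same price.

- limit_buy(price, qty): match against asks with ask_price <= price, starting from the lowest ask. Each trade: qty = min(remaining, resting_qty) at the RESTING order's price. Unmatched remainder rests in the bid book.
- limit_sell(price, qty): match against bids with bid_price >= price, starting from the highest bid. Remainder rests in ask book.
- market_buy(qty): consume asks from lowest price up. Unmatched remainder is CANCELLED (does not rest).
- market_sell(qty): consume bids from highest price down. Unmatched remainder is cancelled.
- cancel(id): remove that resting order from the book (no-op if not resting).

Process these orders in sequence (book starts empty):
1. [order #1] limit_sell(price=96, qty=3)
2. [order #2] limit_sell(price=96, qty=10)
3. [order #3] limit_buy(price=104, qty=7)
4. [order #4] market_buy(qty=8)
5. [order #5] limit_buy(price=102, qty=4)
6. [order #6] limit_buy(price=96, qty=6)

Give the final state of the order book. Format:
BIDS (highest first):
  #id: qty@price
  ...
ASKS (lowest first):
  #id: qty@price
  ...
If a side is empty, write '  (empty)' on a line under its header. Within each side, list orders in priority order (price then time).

After op 1 [order #1] limit_sell(price=96, qty=3): fills=none; bids=[-] asks=[#1:3@96]
After op 2 [order #2] limit_sell(price=96, qty=10): fills=none; bids=[-] asks=[#1:3@96 #2:10@96]
After op 3 [order #3] limit_buy(price=104, qty=7): fills=#3x#1:3@96 #3x#2:4@96; bids=[-] asks=[#2:6@96]
After op 4 [order #4] market_buy(qty=8): fills=#4x#2:6@96; bids=[-] asks=[-]
After op 5 [order #5] limit_buy(price=102, qty=4): fills=none; bids=[#5:4@102] asks=[-]
After op 6 [order #6] limit_buy(price=96, qty=6): fills=none; bids=[#5:4@102 #6:6@96] asks=[-]

Answer: BIDS (highest first):
  #5: 4@102
  #6: 6@96
ASKS (lowest first):
  (empty)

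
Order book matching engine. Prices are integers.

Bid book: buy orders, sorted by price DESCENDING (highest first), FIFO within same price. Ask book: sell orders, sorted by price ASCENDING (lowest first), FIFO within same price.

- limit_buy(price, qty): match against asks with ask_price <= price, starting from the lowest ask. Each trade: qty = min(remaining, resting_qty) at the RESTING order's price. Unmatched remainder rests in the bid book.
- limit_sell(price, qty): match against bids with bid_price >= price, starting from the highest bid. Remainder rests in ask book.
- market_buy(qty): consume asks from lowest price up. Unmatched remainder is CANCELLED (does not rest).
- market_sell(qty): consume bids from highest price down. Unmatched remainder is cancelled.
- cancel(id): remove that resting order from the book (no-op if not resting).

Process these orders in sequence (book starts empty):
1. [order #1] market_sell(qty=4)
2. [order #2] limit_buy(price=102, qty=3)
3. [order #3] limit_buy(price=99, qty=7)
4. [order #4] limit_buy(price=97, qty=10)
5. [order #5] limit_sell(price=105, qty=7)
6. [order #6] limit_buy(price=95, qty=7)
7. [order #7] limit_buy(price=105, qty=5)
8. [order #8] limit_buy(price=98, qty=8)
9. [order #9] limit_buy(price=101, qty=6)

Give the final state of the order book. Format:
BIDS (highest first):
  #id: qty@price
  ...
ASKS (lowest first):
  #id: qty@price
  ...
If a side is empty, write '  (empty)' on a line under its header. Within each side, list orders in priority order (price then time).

Answer: BIDS (highest first):
  #2: 3@102
  #9: 6@101
  #3: 7@99
  #8: 8@98
  #4: 10@97
  #6: 7@95
ASKS (lowest first):
  #5: 2@105

Derivation:
After op 1 [order #1] market_sell(qty=4): fills=none; bids=[-] asks=[-]
After op 2 [order #2] limit_buy(price=102, qty=3): fills=none; bids=[#2:3@102] asks=[-]
After op 3 [order #3] limit_buy(price=99, qty=7): fills=none; bids=[#2:3@102 #3:7@99] asks=[-]
After op 4 [order #4] limit_buy(price=97, qty=10): fills=none; bids=[#2:3@102 #3:7@99 #4:10@97] asks=[-]
After op 5 [order #5] limit_sell(price=105, qty=7): fills=none; bids=[#2:3@102 #3:7@99 #4:10@97] asks=[#5:7@105]
After op 6 [order #6] limit_buy(price=95, qty=7): fills=none; bids=[#2:3@102 #3:7@99 #4:10@97 #6:7@95] asks=[#5:7@105]
After op 7 [order #7] limit_buy(price=105, qty=5): fills=#7x#5:5@105; bids=[#2:3@102 #3:7@99 #4:10@97 #6:7@95] asks=[#5:2@105]
After op 8 [order #8] limit_buy(price=98, qty=8): fills=none; bids=[#2:3@102 #3:7@99 #8:8@98 #4:10@97 #6:7@95] asks=[#5:2@105]
After op 9 [order #9] limit_buy(price=101, qty=6): fills=none; bids=[#2:3@102 #9:6@101 #3:7@99 #8:8@98 #4:10@97 #6:7@95] asks=[#5:2@105]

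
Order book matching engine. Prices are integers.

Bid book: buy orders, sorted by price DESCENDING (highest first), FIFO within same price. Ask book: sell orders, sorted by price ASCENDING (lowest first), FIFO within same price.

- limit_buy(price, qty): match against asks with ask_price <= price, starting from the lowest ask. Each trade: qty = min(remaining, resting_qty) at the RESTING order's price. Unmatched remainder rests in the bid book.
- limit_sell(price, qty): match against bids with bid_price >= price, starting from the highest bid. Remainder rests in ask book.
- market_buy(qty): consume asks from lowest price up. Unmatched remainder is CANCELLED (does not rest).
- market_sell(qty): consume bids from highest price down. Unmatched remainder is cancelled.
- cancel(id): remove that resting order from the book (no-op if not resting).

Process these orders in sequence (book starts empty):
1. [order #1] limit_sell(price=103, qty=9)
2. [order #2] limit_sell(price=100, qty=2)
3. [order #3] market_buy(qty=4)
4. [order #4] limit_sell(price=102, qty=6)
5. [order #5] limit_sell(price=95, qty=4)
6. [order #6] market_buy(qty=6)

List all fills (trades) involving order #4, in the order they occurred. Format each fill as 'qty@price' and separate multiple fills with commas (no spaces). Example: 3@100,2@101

Answer: 2@102

Derivation:
After op 1 [order #1] limit_sell(price=103, qty=9): fills=none; bids=[-] asks=[#1:9@103]
After op 2 [order #2] limit_sell(price=100, qty=2): fills=none; bids=[-] asks=[#2:2@100 #1:9@103]
After op 3 [order #3] market_buy(qty=4): fills=#3x#2:2@100 #3x#1:2@103; bids=[-] asks=[#1:7@103]
After op 4 [order #4] limit_sell(price=102, qty=6): fills=none; bids=[-] asks=[#4:6@102 #1:7@103]
After op 5 [order #5] limit_sell(price=95, qty=4): fills=none; bids=[-] asks=[#5:4@95 #4:6@102 #1:7@103]
After op 6 [order #6] market_buy(qty=6): fills=#6x#5:4@95 #6x#4:2@102; bids=[-] asks=[#4:4@102 #1:7@103]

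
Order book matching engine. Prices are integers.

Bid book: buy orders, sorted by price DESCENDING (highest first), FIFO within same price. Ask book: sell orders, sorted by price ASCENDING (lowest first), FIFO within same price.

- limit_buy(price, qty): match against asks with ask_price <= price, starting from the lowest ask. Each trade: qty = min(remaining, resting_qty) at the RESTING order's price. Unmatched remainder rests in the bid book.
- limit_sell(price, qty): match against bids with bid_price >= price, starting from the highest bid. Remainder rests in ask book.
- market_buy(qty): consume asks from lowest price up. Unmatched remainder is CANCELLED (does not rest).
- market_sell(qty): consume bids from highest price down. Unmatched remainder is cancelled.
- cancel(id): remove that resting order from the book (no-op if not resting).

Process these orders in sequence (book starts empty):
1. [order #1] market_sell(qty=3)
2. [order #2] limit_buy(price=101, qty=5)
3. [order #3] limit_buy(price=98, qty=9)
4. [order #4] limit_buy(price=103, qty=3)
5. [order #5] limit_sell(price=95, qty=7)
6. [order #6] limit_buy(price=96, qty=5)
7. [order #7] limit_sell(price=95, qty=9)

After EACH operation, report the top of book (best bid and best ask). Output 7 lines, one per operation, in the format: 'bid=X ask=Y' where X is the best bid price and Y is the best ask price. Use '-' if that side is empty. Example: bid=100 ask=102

Answer: bid=- ask=-
bid=101 ask=-
bid=101 ask=-
bid=103 ask=-
bid=101 ask=-
bid=101 ask=-
bid=98 ask=-

Derivation:
After op 1 [order #1] market_sell(qty=3): fills=none; bids=[-] asks=[-]
After op 2 [order #2] limit_buy(price=101, qty=5): fills=none; bids=[#2:5@101] asks=[-]
After op 3 [order #3] limit_buy(price=98, qty=9): fills=none; bids=[#2:5@101 #3:9@98] asks=[-]
After op 4 [order #4] limit_buy(price=103, qty=3): fills=none; bids=[#4:3@103 #2:5@101 #3:9@98] asks=[-]
After op 5 [order #5] limit_sell(price=95, qty=7): fills=#4x#5:3@103 #2x#5:4@101; bids=[#2:1@101 #3:9@98] asks=[-]
After op 6 [order #6] limit_buy(price=96, qty=5): fills=none; bids=[#2:1@101 #3:9@98 #6:5@96] asks=[-]
After op 7 [order #7] limit_sell(price=95, qty=9): fills=#2x#7:1@101 #3x#7:8@98; bids=[#3:1@98 #6:5@96] asks=[-]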